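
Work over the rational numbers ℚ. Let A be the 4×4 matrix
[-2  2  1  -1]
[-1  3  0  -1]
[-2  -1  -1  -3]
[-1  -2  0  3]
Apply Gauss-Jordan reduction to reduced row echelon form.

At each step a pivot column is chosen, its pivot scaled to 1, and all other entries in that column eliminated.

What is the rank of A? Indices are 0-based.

rank = 4

[1] R0 /= -2  ⇒  (1, -1, -1/2, 1/2)
     R1 -= -1·R0  ⇒  (0, 2, -1/2, -1/2)
     R2 -= -2·R0  ⇒  (0, -3, -2, -2)
     R3 -= -1·R0  ⇒  (0, -3, -1/2, 7/2)
[2] R1 /= 2  ⇒  (0, 1, -1/4, -1/4)
     R0 -= -1·R1  ⇒  (1, 0, -3/4, 1/4)
     R2 -= -3·R1  ⇒  (0, 0, -11/4, -11/4)
     R3 -= -3·R1  ⇒  (0, 0, -5/4, 11/4)
[3] R2 /= -11/4  ⇒  (0, 0, 1, 1)
     R0 -= -3/4·R2  ⇒  (1, 0, 0, 1)
     R1 -= -1/4·R2  ⇒  (0, 1, 0, 0)
     R3 -= -5/4·R2  ⇒  (0, 0, 0, 4)
[4] R3 /= 4  ⇒  (0, 0, 0, 1)
     R0 -= 1·R3  ⇒  (1, 0, 0, 0)
     R2 -= 1·R3  ⇒  (0, 0, 1, 0)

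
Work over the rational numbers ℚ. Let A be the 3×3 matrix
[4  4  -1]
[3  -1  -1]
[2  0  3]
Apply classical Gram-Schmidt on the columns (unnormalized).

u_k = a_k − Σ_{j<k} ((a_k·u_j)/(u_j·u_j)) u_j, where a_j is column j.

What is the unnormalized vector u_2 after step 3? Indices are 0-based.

u_2 = (-29/81, -116/81, 232/81)

Step 1: u_0 = a_0 = (4, 3, 2).
Step 2: u_1 = a_1 − (13/29)·u_0 = (64/29, -68/29, -26/29).
Step 3: u_2 = a_2 − (-1/29)·u_0 − (-37/162)·u_1 = (-29/81, -116/81, 232/81).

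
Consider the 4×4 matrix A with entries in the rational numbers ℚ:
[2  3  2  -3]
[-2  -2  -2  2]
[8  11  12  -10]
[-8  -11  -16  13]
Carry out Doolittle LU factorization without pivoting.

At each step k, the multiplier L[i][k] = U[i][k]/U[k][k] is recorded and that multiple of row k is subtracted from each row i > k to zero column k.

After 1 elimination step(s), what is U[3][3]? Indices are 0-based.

U[3][3] = 1

[col 0] pivot 2
  R1 -= -1*R0 → (0, 1, 0, -1)  (L[1][0] := -1)
  R2 -= 4*R0 → (0, -1, 4, 2)  (L[2][0] := 4)
  R3 -= -4*R0 → (0, 1, -8, 1)  (L[3][0] := -4)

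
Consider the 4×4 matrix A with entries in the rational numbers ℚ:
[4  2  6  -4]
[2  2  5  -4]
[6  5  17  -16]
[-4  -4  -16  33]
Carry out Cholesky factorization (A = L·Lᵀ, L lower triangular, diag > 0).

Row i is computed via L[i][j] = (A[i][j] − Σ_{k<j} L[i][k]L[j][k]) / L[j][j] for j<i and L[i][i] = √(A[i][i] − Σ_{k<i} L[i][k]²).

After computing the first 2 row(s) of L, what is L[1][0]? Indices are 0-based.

L[1][0] = 1

Step 1: L[0][0] = √(4) = 2.
  L[1][0] = (2) / L[0][0] = 1.
Step 2: L[1][1] = √(1) = 1.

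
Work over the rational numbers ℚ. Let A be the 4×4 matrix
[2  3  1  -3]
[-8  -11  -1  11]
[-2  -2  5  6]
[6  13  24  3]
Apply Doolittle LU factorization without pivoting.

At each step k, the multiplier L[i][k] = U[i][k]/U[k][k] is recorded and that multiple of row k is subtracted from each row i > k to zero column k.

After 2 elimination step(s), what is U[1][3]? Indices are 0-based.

Step 1: pivot at (0,0) is 2.
  row1 ← row1 − (-4)·row0  ⇒  L[1][0]=-4, U row1=(0, 1, 3, -1)
  row2 ← row2 − (-1)·row0  ⇒  L[2][0]=-1, U row2=(0, 1, 6, 3)
  row3 ← row3 − (3)·row0  ⇒  L[3][0]=3, U row3=(0, 4, 21, 12)
Step 2: pivot at (1,1) is 1.
  row2 ← row2 − (1)·row1  ⇒  L[2][1]=1, U row2=(0, 0, 3, 4)
  row3 ← row3 − (4)·row1  ⇒  L[3][1]=4, U row3=(0, 0, 9, 16)

U[1][3] = -1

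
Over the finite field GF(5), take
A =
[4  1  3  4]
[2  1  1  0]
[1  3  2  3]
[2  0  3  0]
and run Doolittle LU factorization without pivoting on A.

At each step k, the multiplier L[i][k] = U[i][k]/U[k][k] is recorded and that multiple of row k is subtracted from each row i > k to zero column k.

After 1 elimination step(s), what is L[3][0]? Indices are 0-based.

L[3][0] = 3

k=0: U[0][0]=4
  eliminate (1,0): mult=3, new row 1: (0, 3, 2, 3); set L[1][0]=3
  eliminate (2,0): mult=4, new row 2: (0, 4, 0, 2); set L[2][0]=4
  eliminate (3,0): mult=3, new row 3: (0, 2, 4, 3); set L[3][0]=3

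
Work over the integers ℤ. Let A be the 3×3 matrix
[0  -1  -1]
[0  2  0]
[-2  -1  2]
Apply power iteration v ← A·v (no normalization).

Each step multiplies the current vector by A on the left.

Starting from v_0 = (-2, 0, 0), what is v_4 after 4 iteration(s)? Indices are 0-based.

v_0 = (-2, 0, 0).
v_1 = A·v_0 = (0, 0, 4).
v_2 = A·v_1 = (-4, 0, 8).
v_3 = A·v_2 = (-8, 0, 24).
v_4 = A·v_3 = (-24, 0, 64).

v_4 = (-24, 0, 64)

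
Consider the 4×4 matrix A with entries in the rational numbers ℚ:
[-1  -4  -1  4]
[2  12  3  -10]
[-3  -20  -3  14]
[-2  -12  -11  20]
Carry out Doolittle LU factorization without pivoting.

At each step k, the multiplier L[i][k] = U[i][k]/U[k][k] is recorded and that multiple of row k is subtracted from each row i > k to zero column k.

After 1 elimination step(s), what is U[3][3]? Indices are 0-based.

U[3][3] = 12

k=0: U[0][0]=-1
  eliminate (1,0): mult=-2, new row 1: (0, 4, 1, -2); set L[1][0]=-2
  eliminate (2,0): mult=3, new row 2: (0, -8, 0, 2); set L[2][0]=3
  eliminate (3,0): mult=2, new row 3: (0, -4, -9, 12); set L[3][0]=2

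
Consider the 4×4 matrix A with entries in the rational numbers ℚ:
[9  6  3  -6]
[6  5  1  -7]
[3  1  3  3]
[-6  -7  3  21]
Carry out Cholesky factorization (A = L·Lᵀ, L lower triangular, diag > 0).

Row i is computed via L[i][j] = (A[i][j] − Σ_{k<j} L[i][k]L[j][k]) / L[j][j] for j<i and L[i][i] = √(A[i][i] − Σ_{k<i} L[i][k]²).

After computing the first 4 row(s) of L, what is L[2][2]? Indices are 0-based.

Step 1: L[0][0] = √(9) = 3.
  L[1][0] = (6) / L[0][0] = 2.
Step 2: L[1][1] = √(1) = 1.
  L[2][0] = (3) / L[0][0] = 1.
  L[2][1] = (-1) / L[1][1] = -1.
Step 3: L[2][2] = √(1) = 1.
  L[3][0] = (-6) / L[0][0] = -2.
  L[3][1] = (-3) / L[1][1] = -3.
  L[3][2] = (2) / L[2][2] = 2.
Step 4: L[3][3] = √(4) = 2.

L[2][2] = 1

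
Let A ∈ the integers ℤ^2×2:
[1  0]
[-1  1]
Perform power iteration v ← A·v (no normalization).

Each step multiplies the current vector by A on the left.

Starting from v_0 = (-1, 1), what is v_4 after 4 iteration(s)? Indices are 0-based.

v_0 = (-1, 1).
v_1 = A·v_0 = (-1, 2).
v_2 = A·v_1 = (-1, 3).
v_3 = A·v_2 = (-1, 4).
v_4 = A·v_3 = (-1, 5).

v_4 = (-1, 5)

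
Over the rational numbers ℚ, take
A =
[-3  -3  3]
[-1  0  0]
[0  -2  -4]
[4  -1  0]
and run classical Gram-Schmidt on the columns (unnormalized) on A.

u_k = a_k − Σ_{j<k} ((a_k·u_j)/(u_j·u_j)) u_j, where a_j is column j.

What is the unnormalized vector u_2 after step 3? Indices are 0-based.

u_2 = (237/113, -121/339, -1318/339, 503/339)

Step 1: u_0 = a_0 = (-3, -1, 0, 4).
Step 2: u_1 = a_1 − (5/26)·u_0 = (-63/26, 5/26, -2, -23/13).
Step 3: u_2 = a_2 − (-9/26)·u_0 − (19/339)·u_1 = (237/113, -121/339, -1318/339, 503/339).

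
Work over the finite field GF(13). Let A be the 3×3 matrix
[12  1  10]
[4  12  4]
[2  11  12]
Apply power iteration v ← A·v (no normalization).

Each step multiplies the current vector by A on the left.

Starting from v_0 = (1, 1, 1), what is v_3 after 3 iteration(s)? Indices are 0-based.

v_0 = (1, 1, 1).
v_1 = A·v_0 = (10, 7, 12).
v_2 = A·v_1 = (0, 3, 7).
v_3 = A·v_2 = (8, 12, 0).

v_3 = (8, 12, 0)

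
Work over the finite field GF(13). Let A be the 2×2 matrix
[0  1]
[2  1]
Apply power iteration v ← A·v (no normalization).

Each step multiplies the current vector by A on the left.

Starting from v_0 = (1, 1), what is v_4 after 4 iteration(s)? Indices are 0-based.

v_4 = (11, 8)

v_0 = (1, 1).
v_1 = A·v_0 = (1, 3).
v_2 = A·v_1 = (3, 5).
v_3 = A·v_2 = (5, 11).
v_4 = A·v_3 = (11, 8).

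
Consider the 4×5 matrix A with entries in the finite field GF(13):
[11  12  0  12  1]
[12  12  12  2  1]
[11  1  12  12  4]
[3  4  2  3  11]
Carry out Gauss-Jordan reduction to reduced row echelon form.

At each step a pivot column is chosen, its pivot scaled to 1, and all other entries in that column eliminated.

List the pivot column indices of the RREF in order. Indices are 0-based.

pivot columns: 0, 1, 2, 3

[1] R0 /= 11  ⇒  (1, 7, 0, 7, 6)
     R1 -= 12·R0  ⇒  (0, 6, 12, 9, 7)
     R2 -= 11·R0  ⇒  (0, 2, 12, 0, 3)
     R3 -= 3·R0  ⇒  (0, 9, 2, 8, 6)
[2] R1 /= 6  ⇒  (0, 1, 2, 8, 12)
     R0 -= 7·R1  ⇒  (1, 0, 12, 3, 0)
     R2 -= 2·R1  ⇒  (0, 0, 8, 10, 5)
     R3 -= 9·R1  ⇒  (0, 0, 10, 1, 2)
[3] R2 /= 8  ⇒  (0, 0, 1, 11, 12)
     R0 -= 12·R2  ⇒  (1, 0, 0, 1, 12)
     R1 -= 2·R2  ⇒  (0, 1, 0, 12, 1)
     R3 -= 10·R2  ⇒  (0, 0, 0, 8, 12)
[4] R3 /= 8  ⇒  (0, 0, 0, 1, 8)
     R0 -= 1·R3  ⇒  (1, 0, 0, 0, 4)
     R1 -= 12·R3  ⇒  (0, 1, 0, 0, 9)
     R2 -= 11·R3  ⇒  (0, 0, 1, 0, 2)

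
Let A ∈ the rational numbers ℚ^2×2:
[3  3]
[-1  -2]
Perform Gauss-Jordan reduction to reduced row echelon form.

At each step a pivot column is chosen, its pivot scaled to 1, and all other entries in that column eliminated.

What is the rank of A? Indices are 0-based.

[1] R0 /= 3  ⇒  (1, 1)
     R1 -= -1·R0  ⇒  (0, -1)
[2] R1 /= -1  ⇒  (0, 1)
     R0 -= 1·R1  ⇒  (1, 0)

rank = 2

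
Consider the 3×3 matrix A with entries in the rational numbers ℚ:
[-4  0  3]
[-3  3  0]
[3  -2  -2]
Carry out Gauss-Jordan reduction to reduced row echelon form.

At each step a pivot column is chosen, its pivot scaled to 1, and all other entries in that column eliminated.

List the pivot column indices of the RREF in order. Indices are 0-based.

step 1: normalize row 0 (÷-4) = (1, 0, -3/4)
  row 1: subtract -3×row0 = (0, 3, -9/4)
  row 2: subtract 3×row0 = (0, -2, 1/4)
step 2: normalize row 1 (÷3) = (0, 1, -3/4)
  row 2: subtract -2×row1 = (0, 0, -5/4)
step 3: normalize row 2 (÷-5/4) = (0, 0, 1)
  row 0: subtract -3/4×row2 = (1, 0, 0)
  row 1: subtract -3/4×row2 = (0, 1, 0)

pivot columns: 0, 1, 2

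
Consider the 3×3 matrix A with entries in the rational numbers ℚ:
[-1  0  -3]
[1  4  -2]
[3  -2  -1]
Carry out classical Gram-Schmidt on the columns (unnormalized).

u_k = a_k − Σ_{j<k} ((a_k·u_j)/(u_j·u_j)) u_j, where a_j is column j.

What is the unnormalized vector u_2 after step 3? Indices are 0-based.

u_2 = (-175/54, -25/54, -25/27)

Step 1: u_0 = a_0 = (-1, 1, 3).
Step 2: u_1 = a_1 − (-2/11)·u_0 = (-2/11, 46/11, -16/11).
Step 3: u_2 = a_2 − (-2/11)·u_0 − (-35/108)·u_1 = (-175/54, -25/54, -25/27).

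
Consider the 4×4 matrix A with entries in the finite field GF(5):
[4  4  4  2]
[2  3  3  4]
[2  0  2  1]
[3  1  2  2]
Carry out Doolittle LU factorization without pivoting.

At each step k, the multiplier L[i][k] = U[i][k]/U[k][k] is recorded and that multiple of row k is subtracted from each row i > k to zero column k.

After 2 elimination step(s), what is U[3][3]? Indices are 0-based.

[col 0] pivot 4
  R1 -= 3*R0 → (0, 1, 1, 3)  (L[1][0] := 3)
  R2 -= 3*R0 → (0, 3, 0, 0)  (L[2][0] := 3)
  R3 -= 2*R0 → (0, 3, 4, 3)  (L[3][0] := 2)
[col 1] pivot 1
  R2 -= 3*R1 → (0, 0, 2, 1)  (L[2][1] := 3)
  R3 -= 3*R1 → (0, 0, 1, 4)  (L[3][1] := 3)

U[3][3] = 4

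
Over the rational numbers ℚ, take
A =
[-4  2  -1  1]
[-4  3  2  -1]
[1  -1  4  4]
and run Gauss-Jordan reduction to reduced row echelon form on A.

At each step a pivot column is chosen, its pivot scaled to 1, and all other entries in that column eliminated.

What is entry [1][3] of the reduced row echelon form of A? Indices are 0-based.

M[1][3] = -27/7

[1] R0 /= -4  ⇒  (1, -1/2, 1/4, -1/4)
     R1 -= -4·R0  ⇒  (0, 1, 3, -2)
     R2 -= 1·R0  ⇒  (0, -1/2, 15/4, 17/4)
[2] R1 /= 1  ⇒  (0, 1, 3, -2)
     R0 -= -1/2·R1  ⇒  (1, 0, 7/4, -5/4)
     R2 -= -1/2·R1  ⇒  (0, 0, 21/4, 13/4)
[3] R2 /= 21/4  ⇒  (0, 0, 1, 13/21)
     R0 -= 7/4·R2  ⇒  (1, 0, 0, -7/3)
     R1 -= 3·R2  ⇒  (0, 1, 0, -27/7)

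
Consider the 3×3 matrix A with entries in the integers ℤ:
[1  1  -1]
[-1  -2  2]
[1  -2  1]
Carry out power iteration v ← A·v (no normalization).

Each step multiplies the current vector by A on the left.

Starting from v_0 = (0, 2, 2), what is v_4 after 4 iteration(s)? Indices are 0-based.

v_0 = (0, 2, 2).
v_1 = A·v_0 = (0, 0, -2).
v_2 = A·v_1 = (2, -4, -2).
v_3 = A·v_2 = (0, 2, 8).
v_4 = A·v_3 = (-6, 12, 4).

v_4 = (-6, 12, 4)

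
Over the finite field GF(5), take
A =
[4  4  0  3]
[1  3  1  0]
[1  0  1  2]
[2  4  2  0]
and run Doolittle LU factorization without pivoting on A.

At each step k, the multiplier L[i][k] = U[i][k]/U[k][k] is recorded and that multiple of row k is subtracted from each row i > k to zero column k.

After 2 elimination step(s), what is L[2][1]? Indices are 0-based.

[col 0] pivot 4
  R1 -= 4*R0 → (0, 2, 1, 3)  (L[1][0] := 4)
  R2 -= 4*R0 → (0, 4, 1, 0)  (L[2][0] := 4)
  R3 -= 3*R0 → (0, 2, 2, 1)  (L[3][0] := 3)
[col 1] pivot 2
  R2 -= 2*R1 → (0, 0, 4, 4)  (L[2][1] := 2)
  R3 -= 1*R1 → (0, 0, 1, 3)  (L[3][1] := 1)

L[2][1] = 2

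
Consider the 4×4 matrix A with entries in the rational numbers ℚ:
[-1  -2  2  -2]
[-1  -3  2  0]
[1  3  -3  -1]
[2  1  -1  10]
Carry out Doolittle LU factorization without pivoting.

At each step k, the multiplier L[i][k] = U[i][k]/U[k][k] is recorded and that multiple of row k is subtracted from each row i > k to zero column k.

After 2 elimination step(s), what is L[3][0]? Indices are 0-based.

Step 1: pivot at (0,0) is -1.
  row1 ← row1 − (1)·row0  ⇒  L[1][0]=1, U row1=(0, -1, 0, 2)
  row2 ← row2 − (-1)·row0  ⇒  L[2][0]=-1, U row2=(0, 1, -1, -3)
  row3 ← row3 − (-2)·row0  ⇒  L[3][0]=-2, U row3=(0, -3, 3, 6)
Step 2: pivot at (1,1) is -1.
  row2 ← row2 − (-1)·row1  ⇒  L[2][1]=-1, U row2=(0, 0, -1, -1)
  row3 ← row3 − (3)·row1  ⇒  L[3][1]=3, U row3=(0, 0, 3, 0)

L[3][0] = -2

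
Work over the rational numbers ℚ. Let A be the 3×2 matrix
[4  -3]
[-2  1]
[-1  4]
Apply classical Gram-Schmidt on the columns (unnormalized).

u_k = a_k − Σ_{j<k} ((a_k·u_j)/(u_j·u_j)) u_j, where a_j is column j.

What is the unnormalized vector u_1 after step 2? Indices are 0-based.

Step 1: u_0 = a_0 = (4, -2, -1).
Step 2: u_1 = a_1 − (-6/7)·u_0 = (3/7, -5/7, 22/7).

u_1 = (3/7, -5/7, 22/7)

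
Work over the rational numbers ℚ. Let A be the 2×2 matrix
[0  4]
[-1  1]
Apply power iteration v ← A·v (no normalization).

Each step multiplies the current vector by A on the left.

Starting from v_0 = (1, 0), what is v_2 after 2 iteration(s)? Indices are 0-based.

v_2 = (-4, -1)

v_0 = (1, 0).
v_1 = A·v_0 = (0, -1).
v_2 = A·v_1 = (-4, -1).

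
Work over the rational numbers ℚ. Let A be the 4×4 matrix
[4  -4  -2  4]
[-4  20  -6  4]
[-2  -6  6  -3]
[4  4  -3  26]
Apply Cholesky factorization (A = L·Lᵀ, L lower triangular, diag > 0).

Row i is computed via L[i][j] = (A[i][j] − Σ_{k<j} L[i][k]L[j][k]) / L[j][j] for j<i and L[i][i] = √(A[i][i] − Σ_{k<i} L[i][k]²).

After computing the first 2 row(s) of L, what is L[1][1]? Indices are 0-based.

L[1][1] = 4

Step 1: L[0][0] = √(4) = 2.
  L[1][0] = (-4) / L[0][0] = -2.
Step 2: L[1][1] = √(16) = 4.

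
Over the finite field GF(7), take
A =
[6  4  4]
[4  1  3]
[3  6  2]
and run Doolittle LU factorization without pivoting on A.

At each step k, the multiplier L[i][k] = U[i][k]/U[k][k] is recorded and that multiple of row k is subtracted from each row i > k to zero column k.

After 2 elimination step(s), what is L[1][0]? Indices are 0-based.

L[1][0] = 3

Step 1: pivot at (0,0) is 6.
  row1 ← row1 − (3)·row0  ⇒  L[1][0]=3, U row1=(0, 3, 5)
  row2 ← row2 − (4)·row0  ⇒  L[2][0]=4, U row2=(0, 4, 0)
Step 2: pivot at (1,1) is 3.
  row2 ← row2 − (6)·row1  ⇒  L[2][1]=6, U row2=(0, 0, 5)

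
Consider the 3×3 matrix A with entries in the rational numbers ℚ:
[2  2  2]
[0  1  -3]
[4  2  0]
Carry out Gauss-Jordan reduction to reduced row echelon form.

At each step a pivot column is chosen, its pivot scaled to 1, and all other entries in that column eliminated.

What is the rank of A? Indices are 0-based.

rank = 3

pivot(0,0)=2: scale R0 → (1, 1, 1)
  clear (2,0): R2 −= (4)R0 → (0, -2, -4)
pivot(1,1)=1: scale R1 → (0, 1, -3)
  clear (0,1): R0 −= (1)R1 → (1, 0, 4)
  clear (2,1): R2 −= (-2)R1 → (0, 0, -10)
pivot(2,2)=-10: scale R2 → (0, 0, 1)
  clear (0,2): R0 −= (4)R2 → (1, 0, 0)
  clear (1,2): R1 −= (-3)R2 → (0, 1, 0)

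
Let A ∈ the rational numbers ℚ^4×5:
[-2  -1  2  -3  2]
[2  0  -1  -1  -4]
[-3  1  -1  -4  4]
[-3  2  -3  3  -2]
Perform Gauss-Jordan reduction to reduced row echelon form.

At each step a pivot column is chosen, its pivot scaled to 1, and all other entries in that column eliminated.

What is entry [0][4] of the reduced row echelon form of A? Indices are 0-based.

M[0][4] = 6/7

pivot(0,0)=-2: scale R0 → (1, 1/2, -1, 3/2, -1)
  clear (1,0): R1 −= (2)R0 → (0, -1, 1, -4, -2)
  clear (2,0): R2 −= (-3)R0 → (0, 5/2, -4, 1/2, 1)
  clear (3,0): R3 −= (-3)R0 → (0, 7/2, -6, 15/2, -5)
pivot(1,1)=-1: scale R1 → (0, 1, -1, 4, 2)
  clear (0,1): R0 −= (1/2)R1 → (1, 0, -1/2, -1/2, -2)
  clear (2,1): R2 −= (5/2)R1 → (0, 0, -3/2, -19/2, -4)
  clear (3,1): R3 −= (7/2)R1 → (0, 0, -5/2, -13/2, -12)
pivot(2,2)=-3/2: scale R2 → (0, 0, 1, 19/3, 8/3)
  clear (0,2): R0 −= (-1/2)R2 → (1, 0, 0, 8/3, -2/3)
  clear (1,2): R1 −= (-1)R2 → (0, 1, 0, 31/3, 14/3)
  clear (3,2): R3 −= (-5/2)R2 → (0, 0, 0, 28/3, -16/3)
pivot(3,3)=28/3: scale R3 → (0, 0, 0, 1, -4/7)
  clear (0,3): R0 −= (8/3)R3 → (1, 0, 0, 0, 6/7)
  clear (1,3): R1 −= (31/3)R3 → (0, 1, 0, 0, 74/7)
  clear (2,3): R2 −= (19/3)R3 → (0, 0, 1, 0, 44/7)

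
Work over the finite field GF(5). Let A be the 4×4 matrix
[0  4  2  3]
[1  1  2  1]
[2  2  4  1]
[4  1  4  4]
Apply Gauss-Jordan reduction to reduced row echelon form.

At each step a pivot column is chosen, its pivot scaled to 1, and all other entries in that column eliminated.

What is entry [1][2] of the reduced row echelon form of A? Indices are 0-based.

M[1][2] = 3

[1] R0 <-> R1
[1] R0 /= 1  ⇒  (1, 1, 2, 1)
     R2 -= 2·R0  ⇒  (0, 0, 0, 4)
     R3 -= 4·R0  ⇒  (0, 2, 1, 0)
[2] R1 /= 4  ⇒  (0, 1, 3, 2)
     R0 -= 1·R1  ⇒  (1, 0, 4, 4)
     R3 -= 2·R1  ⇒  (0, 0, 0, 1)
column 2 empty below row 2
[3] R2 /= 4  ⇒  (0, 0, 0, 1)
     R0 -= 4·R2  ⇒  (1, 0, 4, 0)
     R1 -= 2·R2  ⇒  (0, 1, 3, 0)
     R3 -= 1·R2  ⇒  (0, 0, 0, 0)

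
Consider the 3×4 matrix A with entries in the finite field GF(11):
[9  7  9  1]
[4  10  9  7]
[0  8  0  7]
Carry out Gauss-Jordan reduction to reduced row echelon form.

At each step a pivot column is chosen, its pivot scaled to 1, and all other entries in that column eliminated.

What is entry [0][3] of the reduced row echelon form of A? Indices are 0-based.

M[0][3] = 4

pivot(0,0)=9: scale R0 → (1, 2, 1, 5)
  clear (1,0): R1 −= (4)R0 → (0, 2, 5, 9)
pivot(1,1)=2: scale R1 → (0, 1, 8, 10)
  clear (0,1): R0 −= (2)R1 → (1, 0, 7, 7)
  clear (2,1): R2 −= (8)R1 → (0, 0, 2, 4)
pivot(2,2)=2: scale R2 → (0, 0, 1, 2)
  clear (0,2): R0 −= (7)R2 → (1, 0, 0, 4)
  clear (1,2): R1 −= (8)R2 → (0, 1, 0, 5)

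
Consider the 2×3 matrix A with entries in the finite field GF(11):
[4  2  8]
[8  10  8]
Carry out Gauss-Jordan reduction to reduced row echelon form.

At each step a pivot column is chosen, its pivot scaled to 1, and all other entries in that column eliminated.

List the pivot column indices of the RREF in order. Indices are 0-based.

step 1: normalize row 0 (÷4) = (1, 6, 2)
  row 1: subtract 8×row0 = (0, 6, 3)
step 2: normalize row 1 (÷6) = (0, 1, 6)
  row 0: subtract 6×row1 = (1, 0, 10)

pivot columns: 0, 1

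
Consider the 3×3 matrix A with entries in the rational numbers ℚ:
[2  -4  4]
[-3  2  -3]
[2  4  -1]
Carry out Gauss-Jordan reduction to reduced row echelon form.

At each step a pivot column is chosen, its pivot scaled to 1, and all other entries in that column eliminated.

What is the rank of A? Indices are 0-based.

rank = 3

step 1: normalize row 0 (÷2) = (1, -2, 2)
  row 1: subtract -3×row0 = (0, -4, 3)
  row 2: subtract 2×row0 = (0, 8, -5)
step 2: normalize row 1 (÷-4) = (0, 1, -3/4)
  row 0: subtract -2×row1 = (1, 0, 1/2)
  row 2: subtract 8×row1 = (0, 0, 1)
step 3: normalize row 2 (÷1) = (0, 0, 1)
  row 0: subtract 1/2×row2 = (1, 0, 0)
  row 1: subtract -3/4×row2 = (0, 1, 0)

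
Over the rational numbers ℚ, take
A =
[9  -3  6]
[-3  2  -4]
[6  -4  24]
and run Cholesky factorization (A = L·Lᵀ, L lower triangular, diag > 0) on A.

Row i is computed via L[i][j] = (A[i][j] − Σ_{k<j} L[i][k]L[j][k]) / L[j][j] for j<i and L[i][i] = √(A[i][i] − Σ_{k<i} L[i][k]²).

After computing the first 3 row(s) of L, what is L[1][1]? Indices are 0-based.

Step 1: L[0][0] = √(9) = 3.
  L[1][0] = (-3) / L[0][0] = -1.
Step 2: L[1][1] = √(1) = 1.
  L[2][0] = (6) / L[0][0] = 2.
  L[2][1] = (-2) / L[1][1] = -2.
Step 3: L[2][2] = √(16) = 4.

L[1][1] = 1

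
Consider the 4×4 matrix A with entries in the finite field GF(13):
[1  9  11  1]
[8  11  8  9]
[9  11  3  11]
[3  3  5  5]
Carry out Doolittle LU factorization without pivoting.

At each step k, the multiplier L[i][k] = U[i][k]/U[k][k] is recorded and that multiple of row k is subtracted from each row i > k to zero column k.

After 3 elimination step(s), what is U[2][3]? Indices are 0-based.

k=0: U[0][0]=1
  eliminate (1,0): mult=8, new row 1: (0, 4, 11, 1); set L[1][0]=8
  eliminate (2,0): mult=9, new row 2: (0, 8, 8, 2); set L[2][0]=9
  eliminate (3,0): mult=3, new row 3: (0, 2, 11, 2); set L[3][0]=3
k=1: U[1][1]=4
  eliminate (2,1): mult=2, new row 2: (0, 0, 12, 0); set L[2][1]=2
  eliminate (3,1): mult=7, new row 3: (0, 0, 12, 8); set L[3][1]=7
k=2: U[2][2]=12
  eliminate (3,2): mult=1, new row 3: (0, 0, 0, 8); set L[3][2]=1

U[2][3] = 0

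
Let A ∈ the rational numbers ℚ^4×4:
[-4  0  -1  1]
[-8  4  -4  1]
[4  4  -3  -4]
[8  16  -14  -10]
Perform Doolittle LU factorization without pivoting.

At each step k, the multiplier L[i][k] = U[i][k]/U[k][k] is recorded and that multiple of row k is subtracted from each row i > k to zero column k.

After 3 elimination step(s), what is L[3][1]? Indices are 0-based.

L[3][1] = 4

Step 1: pivot at (0,0) is -4.
  row1 ← row1 − (2)·row0  ⇒  L[1][0]=2, U row1=(0, 4, -2, -1)
  row2 ← row2 − (-1)·row0  ⇒  L[2][0]=-1, U row2=(0, 4, -4, -3)
  row3 ← row3 − (-2)·row0  ⇒  L[3][0]=-2, U row3=(0, 16, -16, -8)
Step 2: pivot at (1,1) is 4.
  row2 ← row2 − (1)·row1  ⇒  L[2][1]=1, U row2=(0, 0, -2, -2)
  row3 ← row3 − (4)·row1  ⇒  L[3][1]=4, U row3=(0, 0, -8, -4)
Step 3: pivot at (2,2) is -2.
  row3 ← row3 − (4)·row2  ⇒  L[3][2]=4, U row3=(0, 0, 0, 4)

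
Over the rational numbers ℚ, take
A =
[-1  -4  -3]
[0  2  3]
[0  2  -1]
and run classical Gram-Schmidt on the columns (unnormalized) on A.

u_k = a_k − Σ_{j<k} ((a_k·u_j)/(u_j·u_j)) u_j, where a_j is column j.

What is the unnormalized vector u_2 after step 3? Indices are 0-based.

Step 1: u_0 = a_0 = (-1, 0, 0).
Step 2: u_1 = a_1 − (4)·u_0 = (0, 2, 2).
Step 3: u_2 = a_2 − (3)·u_0 − (1/2)·u_1 = (0, 2, -2).

u_2 = (0, 2, -2)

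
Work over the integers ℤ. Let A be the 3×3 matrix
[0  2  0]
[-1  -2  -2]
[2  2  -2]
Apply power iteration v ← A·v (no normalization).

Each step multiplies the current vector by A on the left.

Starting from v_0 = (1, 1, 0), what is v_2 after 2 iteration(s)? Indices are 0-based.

v_2 = (-6, -4, -10)

v_0 = (1, 1, 0).
v_1 = A·v_0 = (2, -3, 4).
v_2 = A·v_1 = (-6, -4, -10).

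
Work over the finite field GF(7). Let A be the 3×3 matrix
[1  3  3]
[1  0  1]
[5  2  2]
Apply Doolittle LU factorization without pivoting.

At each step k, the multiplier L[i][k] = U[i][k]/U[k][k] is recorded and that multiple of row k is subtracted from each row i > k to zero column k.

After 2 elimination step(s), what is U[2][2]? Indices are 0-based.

U[2][2] = 5

[col 0] pivot 1
  R1 -= 1*R0 → (0, 4, 5)  (L[1][0] := 1)
  R2 -= 5*R0 → (0, 1, 1)  (L[2][0] := 5)
[col 1] pivot 4
  R2 -= 2*R1 → (0, 0, 5)  (L[2][1] := 2)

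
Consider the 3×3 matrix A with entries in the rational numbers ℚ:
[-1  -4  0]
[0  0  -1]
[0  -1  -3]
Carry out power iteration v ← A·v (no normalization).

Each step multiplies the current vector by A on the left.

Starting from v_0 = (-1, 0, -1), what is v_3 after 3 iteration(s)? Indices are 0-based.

v_0 = (-1, 0, -1).
v_1 = A·v_0 = (1, 1, 3).
v_2 = A·v_1 = (-5, -3, -10).
v_3 = A·v_2 = (17, 10, 33).

v_3 = (17, 10, 33)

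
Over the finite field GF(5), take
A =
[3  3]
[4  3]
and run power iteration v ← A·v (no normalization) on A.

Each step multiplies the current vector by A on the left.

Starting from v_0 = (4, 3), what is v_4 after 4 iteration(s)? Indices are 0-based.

v_4 = (0, 1)

v_0 = (4, 3).
v_1 = A·v_0 = (1, 0).
v_2 = A·v_1 = (3, 4).
v_3 = A·v_2 = (1, 4).
v_4 = A·v_3 = (0, 1).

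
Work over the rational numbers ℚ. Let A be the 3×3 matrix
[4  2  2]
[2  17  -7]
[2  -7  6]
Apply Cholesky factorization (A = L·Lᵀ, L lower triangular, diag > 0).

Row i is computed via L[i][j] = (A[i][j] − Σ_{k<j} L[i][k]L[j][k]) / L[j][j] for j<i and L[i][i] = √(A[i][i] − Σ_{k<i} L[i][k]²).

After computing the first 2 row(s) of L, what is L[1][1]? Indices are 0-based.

Step 1: L[0][0] = √(4) = 2.
  L[1][0] = (2) / L[0][0] = 1.
Step 2: L[1][1] = √(16) = 4.

L[1][1] = 4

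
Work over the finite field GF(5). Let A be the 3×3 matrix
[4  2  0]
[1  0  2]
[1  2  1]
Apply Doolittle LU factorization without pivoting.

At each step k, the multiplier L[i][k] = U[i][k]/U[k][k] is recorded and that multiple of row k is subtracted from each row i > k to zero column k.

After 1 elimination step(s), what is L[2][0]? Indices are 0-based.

[col 0] pivot 4
  R1 -= 4*R0 → (0, 2, 2)  (L[1][0] := 4)
  R2 -= 4*R0 → (0, 4, 1)  (L[2][0] := 4)

L[2][0] = 4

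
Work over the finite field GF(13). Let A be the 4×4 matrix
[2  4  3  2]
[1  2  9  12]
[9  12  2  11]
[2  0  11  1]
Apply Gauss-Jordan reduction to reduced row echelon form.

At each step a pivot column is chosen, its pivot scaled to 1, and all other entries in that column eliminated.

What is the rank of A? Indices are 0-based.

rank = 4

[1] R0 /= 2  ⇒  (1, 2, 8, 1)
     R1 -= 1·R0  ⇒  (0, 0, 1, 11)
     R2 -= 9·R0  ⇒  (0, 7, 8, 2)
     R3 -= 2·R0  ⇒  (0, 9, 8, 12)
[2] R1 <-> R2
[2] R1 /= 7  ⇒  (0, 1, 3, 4)
     R0 -= 2·R1  ⇒  (1, 0, 2, 6)
     R3 -= 9·R1  ⇒  (0, 0, 7, 2)
[3] R2 /= 1  ⇒  (0, 0, 1, 11)
     R0 -= 2·R2  ⇒  (1, 0, 0, 10)
     R1 -= 3·R2  ⇒  (0, 1, 0, 10)
     R3 -= 7·R2  ⇒  (0, 0, 0, 3)
[4] R3 /= 3  ⇒  (0, 0, 0, 1)
     R0 -= 10·R3  ⇒  (1, 0, 0, 0)
     R1 -= 10·R3  ⇒  (0, 1, 0, 0)
     R2 -= 11·R3  ⇒  (0, 0, 1, 0)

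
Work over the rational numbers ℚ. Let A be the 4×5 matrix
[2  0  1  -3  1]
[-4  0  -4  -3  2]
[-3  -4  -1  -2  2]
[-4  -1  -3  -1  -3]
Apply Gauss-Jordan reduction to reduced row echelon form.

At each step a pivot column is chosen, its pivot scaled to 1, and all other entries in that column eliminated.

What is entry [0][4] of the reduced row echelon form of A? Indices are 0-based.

pivot(0,0)=2: scale R0 → (1, 0, 1/2, -3/2, 1/2)
  clear (1,0): R1 −= (-4)R0 → (0, 0, -2, -9, 4)
  clear (2,0): R2 −= (-3)R0 → (0, -4, 1/2, -13/2, 7/2)
  clear (3,0): R3 −= (-4)R0 → (0, -1, -1, -7, -1)
pivot(1,1): swap R1↔R2
pivot(1,1)=-4: scale R1 → (0, 1, -1/8, 13/8, -7/8)
  clear (3,1): R3 −= (-1)R1 → (0, 0, -9/8, -43/8, -15/8)
pivot(2,2)=-2: scale R2 → (0, 0, 1, 9/2, -2)
  clear (0,2): R0 −= (1/2)R2 → (1, 0, 0, -15/4, 3/2)
  clear (1,2): R1 −= (-1/8)R2 → (0, 1, 0, 35/16, -9/8)
  clear (3,2): R3 −= (-9/8)R2 → (0, 0, 0, -5/16, -33/8)
pivot(3,3)=-5/16: scale R3 → (0, 0, 0, 1, 66/5)
  clear (0,3): R0 −= (-15/4)R3 → (1, 0, 0, 0, 51)
  clear (1,3): R1 −= (35/16)R3 → (0, 1, 0, 0, -30)
  clear (2,3): R2 −= (9/2)R3 → (0, 0, 1, 0, -307/5)

M[0][4] = 51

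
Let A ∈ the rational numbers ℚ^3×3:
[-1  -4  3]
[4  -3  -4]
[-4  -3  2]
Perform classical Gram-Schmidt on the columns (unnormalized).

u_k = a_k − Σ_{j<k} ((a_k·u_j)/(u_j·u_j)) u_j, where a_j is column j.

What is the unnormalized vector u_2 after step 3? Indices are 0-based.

u_2 = (1032/553, -559/553, -817/553)

Step 1: u_0 = a_0 = (-1, 4, -4).
Step 2: u_1 = a_1 − (4/33)·u_0 = (-128/33, -115/33, -83/33).
Step 3: u_2 = a_2 − (-9/11)·u_0 − (-45/553)·u_1 = (1032/553, -559/553, -817/553).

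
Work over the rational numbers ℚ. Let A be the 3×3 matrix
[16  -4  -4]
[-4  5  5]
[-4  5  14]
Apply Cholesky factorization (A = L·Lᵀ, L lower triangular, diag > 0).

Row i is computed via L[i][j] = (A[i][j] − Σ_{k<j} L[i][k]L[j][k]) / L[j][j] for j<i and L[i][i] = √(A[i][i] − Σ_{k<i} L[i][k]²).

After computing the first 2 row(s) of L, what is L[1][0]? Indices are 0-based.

Step 1: L[0][0] = √(16) = 4.
  L[1][0] = (-4) / L[0][0] = -1.
Step 2: L[1][1] = √(4) = 2.

L[1][0] = -1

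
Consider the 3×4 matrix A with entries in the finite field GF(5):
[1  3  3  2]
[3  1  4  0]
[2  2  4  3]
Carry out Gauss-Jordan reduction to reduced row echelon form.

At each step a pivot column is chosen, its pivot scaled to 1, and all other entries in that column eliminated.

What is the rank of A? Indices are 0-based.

[1] R0 /= 1  ⇒  (1, 3, 3, 2)
     R1 -= 3·R0  ⇒  (0, 2, 0, 4)
     R2 -= 2·R0  ⇒  (0, 1, 3, 4)
[2] R1 /= 2  ⇒  (0, 1, 0, 2)
     R0 -= 3·R1  ⇒  (1, 0, 3, 1)
     R2 -= 1·R1  ⇒  (0, 0, 3, 2)
[3] R2 /= 3  ⇒  (0, 0, 1, 4)
     R0 -= 3·R2  ⇒  (1, 0, 0, 4)

rank = 3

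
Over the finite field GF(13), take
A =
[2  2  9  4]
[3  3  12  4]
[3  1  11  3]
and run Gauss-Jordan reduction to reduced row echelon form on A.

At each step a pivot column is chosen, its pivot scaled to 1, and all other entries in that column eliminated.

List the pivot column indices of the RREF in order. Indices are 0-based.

[1] R0 /= 2  ⇒  (1, 1, 11, 2)
     R1 -= 3·R0  ⇒  (0, 0, 5, 11)
     R2 -= 3·R0  ⇒  (0, 11, 4, 10)
[2] R1 <-> R2
[2] R1 /= 11  ⇒  (0, 1, 11, 8)
     R0 -= 1·R1  ⇒  (1, 0, 0, 7)
[3] R2 /= 5  ⇒  (0, 0, 1, 10)
     R1 -= 11·R2  ⇒  (0, 1, 0, 2)

pivot columns: 0, 1, 2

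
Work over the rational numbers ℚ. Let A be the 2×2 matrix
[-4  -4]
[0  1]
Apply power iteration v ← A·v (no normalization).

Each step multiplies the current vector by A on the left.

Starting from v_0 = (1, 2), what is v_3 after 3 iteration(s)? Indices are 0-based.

v_0 = (1, 2).
v_1 = A·v_0 = (-12, 2).
v_2 = A·v_1 = (40, 2).
v_3 = A·v_2 = (-168, 2).

v_3 = (-168, 2)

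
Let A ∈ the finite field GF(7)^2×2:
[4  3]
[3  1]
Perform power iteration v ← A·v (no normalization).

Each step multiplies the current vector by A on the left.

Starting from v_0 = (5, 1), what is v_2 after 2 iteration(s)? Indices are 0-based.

v_0 = (5, 1).
v_1 = A·v_0 = (2, 2).
v_2 = A·v_1 = (0, 1).

v_2 = (0, 1)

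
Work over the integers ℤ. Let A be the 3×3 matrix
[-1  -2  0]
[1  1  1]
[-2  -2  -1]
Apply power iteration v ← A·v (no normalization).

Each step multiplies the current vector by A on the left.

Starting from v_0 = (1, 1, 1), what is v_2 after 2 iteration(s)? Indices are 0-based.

v_2 = (-3, -5, 5)

v_0 = (1, 1, 1).
v_1 = A·v_0 = (-3, 3, -5).
v_2 = A·v_1 = (-3, -5, 5).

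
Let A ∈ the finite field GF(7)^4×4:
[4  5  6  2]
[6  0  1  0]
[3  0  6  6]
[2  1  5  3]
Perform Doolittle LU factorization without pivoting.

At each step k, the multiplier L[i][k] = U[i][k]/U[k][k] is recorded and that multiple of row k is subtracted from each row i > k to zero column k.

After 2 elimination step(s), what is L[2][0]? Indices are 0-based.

L[2][0] = 6

Step 1: pivot at (0,0) is 4.
  row1 ← row1 − (5)·row0  ⇒  L[1][0]=5, U row1=(0, 3, 6, 4)
  row2 ← row2 − (6)·row0  ⇒  L[2][0]=6, U row2=(0, 5, 5, 1)
  row3 ← row3 − (4)·row0  ⇒  L[3][0]=4, U row3=(0, 2, 2, 2)
Step 2: pivot at (1,1) is 3.
  row2 ← row2 − (4)·row1  ⇒  L[2][1]=4, U row2=(0, 0, 2, 6)
  row3 ← row3 − (3)·row1  ⇒  L[3][1]=3, U row3=(0, 0, 5, 4)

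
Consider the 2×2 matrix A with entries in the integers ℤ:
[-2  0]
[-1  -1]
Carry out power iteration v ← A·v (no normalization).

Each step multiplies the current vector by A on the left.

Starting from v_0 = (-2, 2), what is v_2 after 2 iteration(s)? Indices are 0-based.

v_2 = (-8, -4)

v_0 = (-2, 2).
v_1 = A·v_0 = (4, 0).
v_2 = A·v_1 = (-8, -4).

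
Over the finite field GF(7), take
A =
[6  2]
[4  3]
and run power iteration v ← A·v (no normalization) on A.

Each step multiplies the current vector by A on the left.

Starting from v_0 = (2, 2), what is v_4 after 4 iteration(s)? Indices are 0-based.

v_0 = (2, 2).
v_1 = A·v_0 = (2, 0).
v_2 = A·v_1 = (5, 1).
v_3 = A·v_2 = (4, 2).
v_4 = A·v_3 = (0, 1).

v_4 = (0, 1)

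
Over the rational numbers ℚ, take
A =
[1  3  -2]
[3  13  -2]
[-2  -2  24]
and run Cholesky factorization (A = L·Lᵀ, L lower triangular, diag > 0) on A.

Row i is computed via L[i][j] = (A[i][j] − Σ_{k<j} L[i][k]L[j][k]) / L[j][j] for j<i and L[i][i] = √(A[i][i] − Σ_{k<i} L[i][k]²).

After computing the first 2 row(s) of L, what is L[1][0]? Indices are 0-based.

L[1][0] = 3

Step 1: L[0][0] = √(1) = 1.
  L[1][0] = (3) / L[0][0] = 3.
Step 2: L[1][1] = √(4) = 2.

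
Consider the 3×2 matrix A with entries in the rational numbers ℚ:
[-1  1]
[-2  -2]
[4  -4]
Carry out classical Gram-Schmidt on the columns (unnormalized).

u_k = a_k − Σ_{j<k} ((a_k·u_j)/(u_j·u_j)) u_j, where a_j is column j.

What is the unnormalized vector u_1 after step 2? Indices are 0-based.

u_1 = (8/21, -68/21, -32/21)

Step 1: u_0 = a_0 = (-1, -2, 4).
Step 2: u_1 = a_1 − (-13/21)·u_0 = (8/21, -68/21, -32/21).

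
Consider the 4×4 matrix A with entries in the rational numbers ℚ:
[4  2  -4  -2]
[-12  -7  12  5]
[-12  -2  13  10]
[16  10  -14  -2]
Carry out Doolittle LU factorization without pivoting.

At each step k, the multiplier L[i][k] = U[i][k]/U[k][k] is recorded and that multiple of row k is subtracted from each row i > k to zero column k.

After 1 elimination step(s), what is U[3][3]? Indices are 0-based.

U[3][3] = 6

Step 1: pivot at (0,0) is 4.
  row1 ← row1 − (-3)·row0  ⇒  L[1][0]=-3, U row1=(0, -1, 0, -1)
  row2 ← row2 − (-3)·row0  ⇒  L[2][0]=-3, U row2=(0, 4, 1, 4)
  row3 ← row3 − (4)·row0  ⇒  L[3][0]=4, U row3=(0, 2, 2, 6)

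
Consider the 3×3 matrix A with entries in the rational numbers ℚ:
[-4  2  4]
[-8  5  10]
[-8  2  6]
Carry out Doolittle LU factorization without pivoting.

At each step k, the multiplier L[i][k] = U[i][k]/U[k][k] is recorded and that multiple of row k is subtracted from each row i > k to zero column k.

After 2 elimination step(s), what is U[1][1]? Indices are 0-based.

[col 0] pivot -4
  R1 -= 2*R0 → (0, 1, 2)  (L[1][0] := 2)
  R2 -= 2*R0 → (0, -2, -2)  (L[2][0] := 2)
[col 1] pivot 1
  R2 -= -2*R1 → (0, 0, 2)  (L[2][1] := -2)

U[1][1] = 1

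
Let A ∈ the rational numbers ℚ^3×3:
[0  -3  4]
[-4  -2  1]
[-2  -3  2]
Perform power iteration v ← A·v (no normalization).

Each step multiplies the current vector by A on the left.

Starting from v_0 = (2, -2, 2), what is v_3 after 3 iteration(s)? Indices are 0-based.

v_3 = (98, -38, 58)

v_0 = (2, -2, 2).
v_1 = A·v_0 = (14, -2, 6).
v_2 = A·v_1 = (30, -46, -10).
v_3 = A·v_2 = (98, -38, 58).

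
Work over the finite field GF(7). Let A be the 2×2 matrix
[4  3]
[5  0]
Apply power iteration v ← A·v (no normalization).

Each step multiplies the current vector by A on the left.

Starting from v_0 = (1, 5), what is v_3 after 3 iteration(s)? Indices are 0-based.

v_3 = (5, 0)

v_0 = (1, 5).
v_1 = A·v_0 = (5, 5).
v_2 = A·v_1 = (0, 4).
v_3 = A·v_2 = (5, 0).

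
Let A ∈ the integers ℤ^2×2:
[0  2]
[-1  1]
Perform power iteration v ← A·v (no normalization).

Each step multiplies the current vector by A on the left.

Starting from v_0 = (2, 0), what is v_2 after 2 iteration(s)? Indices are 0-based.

v_2 = (-4, -2)

v_0 = (2, 0).
v_1 = A·v_0 = (0, -2).
v_2 = A·v_1 = (-4, -2).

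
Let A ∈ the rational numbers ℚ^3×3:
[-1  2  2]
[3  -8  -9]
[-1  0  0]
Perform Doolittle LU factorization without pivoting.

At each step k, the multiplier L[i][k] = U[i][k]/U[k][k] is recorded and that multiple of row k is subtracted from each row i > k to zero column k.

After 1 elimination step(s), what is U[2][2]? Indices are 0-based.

k=0: U[0][0]=-1
  eliminate (1,0): mult=-3, new row 1: (0, -2, -3); set L[1][0]=-3
  eliminate (2,0): mult=1, new row 2: (0, -2, -2); set L[2][0]=1

U[2][2] = -2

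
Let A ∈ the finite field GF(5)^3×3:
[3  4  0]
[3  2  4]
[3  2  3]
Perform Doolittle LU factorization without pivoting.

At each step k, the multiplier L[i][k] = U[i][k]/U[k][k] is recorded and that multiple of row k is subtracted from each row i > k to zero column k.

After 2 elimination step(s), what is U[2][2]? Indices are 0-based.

k=0: U[0][0]=3
  eliminate (1,0): mult=1, new row 1: (0, 3, 4); set L[1][0]=1
  eliminate (2,0): mult=1, new row 2: (0, 3, 3); set L[2][0]=1
k=1: U[1][1]=3
  eliminate (2,1): mult=1, new row 2: (0, 0, 4); set L[2][1]=1

U[2][2] = 4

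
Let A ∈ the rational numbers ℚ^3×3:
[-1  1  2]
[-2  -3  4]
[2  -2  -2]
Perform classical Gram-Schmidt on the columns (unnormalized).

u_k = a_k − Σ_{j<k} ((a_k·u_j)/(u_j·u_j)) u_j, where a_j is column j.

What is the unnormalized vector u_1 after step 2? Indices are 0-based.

Step 1: u_0 = a_0 = (-1, -2, 2).
Step 2: u_1 = a_1 − (1/9)·u_0 = (10/9, -25/9, -20/9).

u_1 = (10/9, -25/9, -20/9)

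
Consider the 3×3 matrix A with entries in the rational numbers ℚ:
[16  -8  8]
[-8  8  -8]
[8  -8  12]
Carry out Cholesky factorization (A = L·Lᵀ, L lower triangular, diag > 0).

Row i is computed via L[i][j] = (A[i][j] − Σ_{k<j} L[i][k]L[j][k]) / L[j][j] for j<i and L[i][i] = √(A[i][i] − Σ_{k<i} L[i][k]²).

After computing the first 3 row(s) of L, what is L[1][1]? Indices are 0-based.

L[1][1] = 2

Step 1: L[0][0] = √(16) = 4.
  L[1][0] = (-8) / L[0][0] = -2.
Step 2: L[1][1] = √(4) = 2.
  L[2][0] = (8) / L[0][0] = 2.
  L[2][1] = (-4) / L[1][1] = -2.
Step 3: L[2][2] = √(4) = 2.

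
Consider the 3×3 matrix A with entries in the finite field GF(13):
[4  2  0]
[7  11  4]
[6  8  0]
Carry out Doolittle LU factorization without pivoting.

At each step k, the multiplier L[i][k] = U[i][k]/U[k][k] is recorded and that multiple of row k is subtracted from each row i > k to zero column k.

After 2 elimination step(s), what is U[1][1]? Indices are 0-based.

[col 0] pivot 4
  R1 -= 5*R0 → (0, 1, 4)  (L[1][0] := 5)
  R2 -= 8*R0 → (0, 5, 0)  (L[2][0] := 8)
[col 1] pivot 1
  R2 -= 5*R1 → (0, 0, 6)  (L[2][1] := 5)

U[1][1] = 1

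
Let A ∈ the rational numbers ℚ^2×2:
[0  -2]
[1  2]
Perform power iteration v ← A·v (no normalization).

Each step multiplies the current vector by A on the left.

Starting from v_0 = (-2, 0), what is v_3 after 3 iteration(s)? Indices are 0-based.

v_0 = (-2, 0).
v_1 = A·v_0 = (0, -2).
v_2 = A·v_1 = (4, -4).
v_3 = A·v_2 = (8, -4).

v_3 = (8, -4)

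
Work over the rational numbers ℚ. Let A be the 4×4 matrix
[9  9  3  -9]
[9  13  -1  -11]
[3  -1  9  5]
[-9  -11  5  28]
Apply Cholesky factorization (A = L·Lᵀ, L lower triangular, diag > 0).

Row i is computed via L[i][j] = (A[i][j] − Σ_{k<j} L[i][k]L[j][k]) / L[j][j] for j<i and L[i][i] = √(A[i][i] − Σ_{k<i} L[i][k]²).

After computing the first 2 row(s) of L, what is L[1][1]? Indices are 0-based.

Step 1: L[0][0] = √(9) = 3.
  L[1][0] = (9) / L[0][0] = 3.
Step 2: L[1][1] = √(4) = 2.

L[1][1] = 2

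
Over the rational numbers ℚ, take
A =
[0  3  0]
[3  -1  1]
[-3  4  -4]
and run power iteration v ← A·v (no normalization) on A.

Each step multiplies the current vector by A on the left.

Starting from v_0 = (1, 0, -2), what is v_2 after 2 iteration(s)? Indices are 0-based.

v_0 = (1, 0, -2).
v_1 = A·v_0 = (0, 1, 5).
v_2 = A·v_1 = (3, 4, -16).

v_2 = (3, 4, -16)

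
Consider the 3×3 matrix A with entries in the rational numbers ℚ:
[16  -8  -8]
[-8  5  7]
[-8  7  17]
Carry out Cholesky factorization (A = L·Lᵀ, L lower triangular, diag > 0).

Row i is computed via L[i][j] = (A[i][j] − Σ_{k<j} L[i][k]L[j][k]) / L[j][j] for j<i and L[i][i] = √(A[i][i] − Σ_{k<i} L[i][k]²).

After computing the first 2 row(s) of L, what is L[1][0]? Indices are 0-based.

L[1][0] = -2

Step 1: L[0][0] = √(16) = 4.
  L[1][0] = (-8) / L[0][0] = -2.
Step 2: L[1][1] = √(1) = 1.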